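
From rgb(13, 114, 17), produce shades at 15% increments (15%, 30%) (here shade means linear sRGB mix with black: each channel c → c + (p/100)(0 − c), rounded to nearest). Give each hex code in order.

#0b610e, #09500c

15%: (13 − 1.95 = 11.05→11, 114 − 17.1 = 96.9→97, 17 − 2.55 = 14.45→14) → #0b610e
30%: (13 − 3.9 = 9.1→9, 114 − 34.2 = 79.8→80, 17 − 5.1 = 11.9→12) → #09500c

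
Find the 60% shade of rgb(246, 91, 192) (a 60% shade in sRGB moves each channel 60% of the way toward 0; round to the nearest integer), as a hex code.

#62244d

Lerp each channel 60% toward 0:
  R: 246 + 0.6×(0−246) = 246 − 147.6 = 98.4 → 98
  G: 91 + 0.6×(0−91) = 91 − 54.6 = 36.4 → 36
  B: 192 + 0.6×(0−192) = 192 − 115.2 = 76.8 → 77
rgb(98, 36, 77) = #62244d.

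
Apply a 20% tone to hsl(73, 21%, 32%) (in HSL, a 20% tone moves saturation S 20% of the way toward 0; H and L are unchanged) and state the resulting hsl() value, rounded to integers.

hsl(73, 17%, 32%)

S moves 20% from 21 toward 0: 21 − 4.2 = 16.8 → 17.
H and L are unchanged.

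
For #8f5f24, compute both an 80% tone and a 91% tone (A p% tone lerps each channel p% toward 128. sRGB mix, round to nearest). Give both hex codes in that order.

#83796e, #817d78

#8f5f24 is rgb(143, 95, 36).
80% tone:
  R: 143 + 0.8×(128−143) = 143 − 12 = 131 → 131
  G: 95 + 26.4 = 121.4 → 121
  B: 36 + 0.8×(128−36) = 36 + 73.6 = 109.6 → 110
  → #83796e
91% tone:
  R: 143 + 0.91×(128−143) = 143 − 13.65 = 129.35 → 129
  G: 95 + 0.91×(128−95) = 95 + 30.03 = 125.03 → 125
  B: 36 + 83.72 = 119.72 → 120
  → #817d78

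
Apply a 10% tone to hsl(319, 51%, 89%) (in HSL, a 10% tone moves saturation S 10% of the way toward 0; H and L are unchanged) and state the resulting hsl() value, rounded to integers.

S moves 10% from 51 toward 0: 51 − 5.1 = 45.9 → 46.
H and L are unchanged.

hsl(319, 46%, 89%)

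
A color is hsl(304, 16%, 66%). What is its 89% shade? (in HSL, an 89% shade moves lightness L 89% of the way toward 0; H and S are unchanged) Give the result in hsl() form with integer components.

L moves 89% from 66 toward 0: 66 − 58.74 = 7.26 → 7.
H and S are unchanged.

hsl(304, 16%, 7%)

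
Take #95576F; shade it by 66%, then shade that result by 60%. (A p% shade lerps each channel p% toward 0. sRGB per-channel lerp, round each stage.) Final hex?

#140C0F

#95576F is rgb(149, 87, 111).
Lerp each channel 66% toward 0:
  R: 149 + 0.66×(0−149) = 149 − 98.34 = 50.66 → 51
  G: 87 − 57.42 = 29.58 → 30
  B: 111 + 0.66×(0−111) = 111 − 73.26 = 37.74 → 38
After the shade: rgb(51, 30, 38) = #331E26.
A 60% shade moves each channel 60% toward 0:
  R: 51 − 30.6 = 20.4 → 20
  G: 30 + 0.6×(0−30) = 30 − 18 = 12 → 12
  B: 38 + 0.6×(0−38) = 38 − 22.8 = 15.2 → 15
rgb(20, 12, 15) = #140C0F.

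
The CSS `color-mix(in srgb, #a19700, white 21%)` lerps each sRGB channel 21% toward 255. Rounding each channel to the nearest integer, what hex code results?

#b5ad36

#a19700 is rgb(161, 151, 0).
A 21% tint moves each channel 21% toward 255:
  R: 161 + 0.21×(255−161) = 161 + 19.74 = 180.74 → 181
  G: 151 + 0.21×(255−151) = 151 + 21.84 = 172.84 → 173
  B: 0 + 53.55 = 53.55 → 54
rgb(181, 173, 54) = #b5ad36.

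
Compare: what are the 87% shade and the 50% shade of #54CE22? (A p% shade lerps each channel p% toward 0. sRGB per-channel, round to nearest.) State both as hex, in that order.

#0B1B04, #2A6711

#54CE22 is rgb(84, 206, 34).
87% shade:
  R: 84 − 73.08 = 10.92 → 11
  G: 206 + 0.87×(0−206) = 206 − 179.22 = 26.78 → 27
  B: 34 + 0.87×(0−34) = 34 − 29.58 = 4.42 → 4
  → #0B1B04
50% shade:
  R: 84 + 0.5×(0−84) = 84 − 42 = 42 → 42
  G: 206 + 0.5×(0−206) = 206 − 103 = 103 → 103
  B: 34 + 0.5×(0−34) = 34 − 17 = 17 → 17
  → #2A6711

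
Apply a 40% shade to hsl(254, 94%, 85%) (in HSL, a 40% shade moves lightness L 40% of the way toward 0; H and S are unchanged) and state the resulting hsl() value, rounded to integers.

L moves 40% from 85 toward 0: 85 − 34 = 51 → 51.
H and S are unchanged.

hsl(254, 94%, 51%)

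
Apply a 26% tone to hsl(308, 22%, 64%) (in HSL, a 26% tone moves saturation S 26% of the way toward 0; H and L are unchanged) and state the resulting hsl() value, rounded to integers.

hsl(308, 16%, 64%)

S moves 26% from 22 toward 0: 22 − 5.72 = 16.28 → 16.
H and L are unchanged.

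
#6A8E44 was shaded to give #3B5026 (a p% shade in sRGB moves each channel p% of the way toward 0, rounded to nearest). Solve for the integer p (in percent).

44%

#6A8E44 is rgb(106, 142, 68); #3B5026 is rgb(59, 80, 38).
On the G channel (widest range): 80 ≈ 142 + (p/100)(0 − 142), so p ≈ 100×(80 − 142)/(0 − 142) = -6200/-142 = 43.66.
p = 44 reproduces all three channels after rounding.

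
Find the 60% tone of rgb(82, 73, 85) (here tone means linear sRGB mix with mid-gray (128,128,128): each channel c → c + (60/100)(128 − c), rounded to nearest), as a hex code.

#6E6A6F

Per channel, c → c + 0.6(128 − c):
  R: 82 + 27.6 = 109.6 → 110
  G: 73 + 0.6×(128−73) = 73 + 33 = 106 → 106
  B: 85 + 25.8 = 110.8 → 111
rgb(110, 106, 111) = #6E6A6F.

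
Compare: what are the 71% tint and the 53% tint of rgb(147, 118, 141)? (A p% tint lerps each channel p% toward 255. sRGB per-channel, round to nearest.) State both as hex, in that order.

#E0D7DE, #CCBFC9

71% tint:
  R: 147 + 0.71×(255−147) = 147 + 76.68 = 223.68 → 224
  G: 118 + 0.71×(255−118) = 118 + 97.27 = 215.27 → 215
  B: 141 + 0.71×(255−141) = 141 + 80.94 = 221.94 → 222
  → #E0D7DE
53% tint:
  R: 147 + 0.53×(255−147) = 147 + 57.24 = 204.24 → 204
  G: 118 + 0.53×(255−118) = 118 + 72.61 = 190.61 → 191
  B: 141 + 0.53×(255−141) = 141 + 60.42 = 201.42 → 201
  → #CCBFC9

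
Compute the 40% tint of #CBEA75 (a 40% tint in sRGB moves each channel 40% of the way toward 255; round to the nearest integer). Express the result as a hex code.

#E0F2AC

#CBEA75 is rgb(203, 234, 117).
Per channel, c → c + 0.4(255 − c):
  R: 203 + 0.4×(255−203) = 203 + 20.8 = 223.8 → 224
  G: 234 + 0.4×(255−234) = 234 + 8.4 = 242.4 → 242
  B: 117 + 0.4×(255−117) = 117 + 55.2 = 172.2 → 172
rgb(224, 242, 172) = #E0F2AC.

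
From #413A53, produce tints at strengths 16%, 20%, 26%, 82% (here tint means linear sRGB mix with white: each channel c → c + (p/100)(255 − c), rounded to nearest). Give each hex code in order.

#5F5A6F, #676175, #726D80, #DDDCE0

#413A53 is rgb(65, 58, 83).
16%: (65 + 30.4 = 95.4→95, 58 + 31.52 = 89.52→90, 83 + 27.52 = 110.52→111) → #5F5A6F
20%: (65 + 38 = 103→103, 58 + 39.4 = 97.4→97, 83 + 34.4 = 117.4→117) → #676175
26%: (65 + 49.4 = 114.4→114, 58 + 51.22 = 109.22→109, 83 + 44.72 = 127.72→128) → #726D80
82%: (65 + 155.8 = 220.8→221, 58 + 161.54 = 219.54→220, 83 + 141.04 = 224.04→224) → #DDDCE0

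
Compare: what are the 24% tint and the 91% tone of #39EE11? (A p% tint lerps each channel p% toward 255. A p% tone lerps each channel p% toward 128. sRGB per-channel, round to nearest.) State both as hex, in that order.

#69F24A, #7A8A76

#39EE11 is rgb(57, 238, 17).
24% tint:
  R: 57 + 0.24×(255−57) = 57 + 47.52 = 104.52 → 105
  G: 238 + 0.24×(255−238) = 238 + 4.08 = 242.08 → 242
  B: 17 + 0.24×(255−17) = 17 + 57.12 = 74.12 → 74
  → #69F24A
91% tone:
  R: 57 + 64.61 = 121.61 → 122
  G: 238 − 100.1 = 137.9 → 138
  B: 17 + 101.01 = 118.01 → 118
  → #7A8A76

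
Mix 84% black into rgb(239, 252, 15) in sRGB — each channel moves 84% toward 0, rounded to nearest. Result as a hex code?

#262802

An 84% shade moves each channel 84% toward 0:
  R: 239 − 200.76 = 38.24 → 38
  G: 252 + 0.84×(0−252) = 252 − 211.68 = 40.32 → 40
  B: 15 + 0.84×(0−15) = 15 − 12.6 = 2.4 → 2
rgb(38, 40, 2) = #262802.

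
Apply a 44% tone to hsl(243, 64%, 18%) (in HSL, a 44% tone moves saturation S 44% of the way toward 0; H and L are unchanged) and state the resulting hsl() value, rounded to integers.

hsl(243, 36%, 18%)

S moves 44% from 64 toward 0: 64 − 28.16 = 35.84 → 36.
H and L are unchanged.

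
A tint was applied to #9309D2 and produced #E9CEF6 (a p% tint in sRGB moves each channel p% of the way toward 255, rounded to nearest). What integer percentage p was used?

80%

#9309D2 is rgb(147, 9, 210); #E9CEF6 is rgb(233, 206, 246).
On the G channel (widest range): 206 ≈ 9 + (p/100)(255 − 9), so p ≈ 100×(206 − 9)/(255 − 9) = 19700/246 = 80.08.
p = 80 reproduces all three channels after rounding.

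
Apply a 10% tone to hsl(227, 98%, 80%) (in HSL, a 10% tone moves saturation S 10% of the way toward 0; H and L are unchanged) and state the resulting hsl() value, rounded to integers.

hsl(227, 88%, 80%)

S moves 10% from 98 toward 0: 98 − 9.8 = 88.2 → 88.
H and L are unchanged.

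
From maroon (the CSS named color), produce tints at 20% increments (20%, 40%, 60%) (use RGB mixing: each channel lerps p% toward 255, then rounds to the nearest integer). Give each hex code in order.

#993333, #B36666, #CC9999

CSS maroon is rgb(128, 0, 0).
20%: (128 + 25.4 = 153.4→153, 0 + 51 = 51→51, 0 + 51 = 51→51) → #993333
40%: (128 + 50.8 = 178.8→179, 0 + 102 = 102→102, 0 + 102 = 102→102) → #B36666
60%: (128 + 76.2 = 204.2→204, 0 + 153 = 153→153, 0 + 153 = 153→153) → #CC9999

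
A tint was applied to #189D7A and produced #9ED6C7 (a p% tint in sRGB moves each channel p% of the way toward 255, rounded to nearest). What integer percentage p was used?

#189D7A is rgb(24, 157, 122); #9ED6C7 is rgb(158, 214, 199).
On the R channel (widest range): 158 ≈ 24 + (p/100)(255 − 24), so p ≈ 100×(158 − 24)/(255 − 24) = 13400/231 = 58.01.
p = 58 reproduces all three channels after rounding.

58%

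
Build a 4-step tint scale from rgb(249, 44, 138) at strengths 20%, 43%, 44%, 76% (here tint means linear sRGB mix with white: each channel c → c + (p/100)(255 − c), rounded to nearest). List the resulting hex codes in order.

#FA56A1, #FC87BC, #FC89BD, #FECCE3

20%: (249 + 1.2 = 250.2→250, 44 + 42.2 = 86.2→86, 138 + 23.4 = 161.4→161) → #FA56A1
43%: (249 + 2.58 = 251.58→252, 44 + 90.73 = 134.73→135, 138 + 50.31 = 188.31→188) → #FC87BC
44%: (249 + 2.64 = 251.64→252, 44 + 92.84 = 136.84→137, 138 + 51.48 = 189.48→189) → #FC89BD
76%: (249 + 4.56 = 253.56→254, 44 + 160.36 = 204.36→204, 138 + 88.92 = 226.92→227) → #FECCE3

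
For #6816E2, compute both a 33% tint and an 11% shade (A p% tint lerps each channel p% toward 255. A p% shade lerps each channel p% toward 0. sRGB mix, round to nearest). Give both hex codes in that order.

#6816E2 is rgb(104, 22, 226).
33% tint:
  R: 104 + 49.83 = 153.83 → 154
  G: 22 + 0.33×(255−22) = 22 + 76.89 = 98.89 → 99
  B: 226 + 0.33×(255−226) = 226 + 9.57 = 235.57 → 236
  → #9A63EC
11% shade:
  R: 104 + 0.11×(0−104) = 104 − 11.44 = 92.56 → 93
  G: 22 − 2.42 = 19.58 → 20
  B: 226 + 0.11×(0−226) = 226 − 24.86 = 201.14 → 201
  → #5D14C9

#9A63EC, #5D14C9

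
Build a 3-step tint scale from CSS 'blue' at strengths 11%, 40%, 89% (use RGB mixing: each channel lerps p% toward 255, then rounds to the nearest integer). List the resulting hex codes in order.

#1C1CFF, #6666FF, #E3E3FF

CSS blue is rgb(0, 0, 255).
11%: (0 + 28.05 = 28.05→28, 0 + 28.05 = 28.05→28, 255→255) → #1C1CFF
40%: (0 + 102 = 102→102, 0 + 102 = 102→102, 255→255) → #6666FF
89%: (0 + 226.95 = 226.95→227, 0 + 226.95 = 226.95→227, 255→255) → #E3E3FF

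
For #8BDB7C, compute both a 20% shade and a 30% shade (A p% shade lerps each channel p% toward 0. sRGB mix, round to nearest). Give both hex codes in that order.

#8BDB7C is rgb(139, 219, 124).
20% shade:
  R: 139 + 0.2×(0−139) = 139 − 27.8 = 111.2 → 111
  G: 219 − 43.8 = 175.2 → 175
  B: 124 + 0.2×(0−124) = 124 − 24.8 = 99.2 → 99
  → #6FAF63
30% shade:
  R: 139 + 0.3×(0−139) = 139 − 41.7 = 97.3 → 97
  G: 219 − 65.7 = 153.3 → 153
  B: 124 + 0.3×(0−124) = 124 − 37.2 = 86.8 → 87
  → #619957

#6FAF63, #619957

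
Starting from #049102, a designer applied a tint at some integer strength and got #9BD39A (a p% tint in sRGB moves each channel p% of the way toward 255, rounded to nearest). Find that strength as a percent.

#049102 is rgb(4, 145, 2); #9BD39A is rgb(155, 211, 154).
On the B channel (widest range): 154 ≈ 2 + (p/100)(255 − 2), so p ≈ 100×(154 − 2)/(255 − 2) = 15200/253 = 60.08.
p = 60 reproduces all three channels after rounding.

60%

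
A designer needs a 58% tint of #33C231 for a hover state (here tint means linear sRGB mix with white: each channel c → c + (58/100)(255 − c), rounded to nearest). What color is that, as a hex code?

#A9E5A8

#33C231 is rgb(51, 194, 49).
A 58% tint moves each channel 58% toward 255:
  R: 51 + 0.58×(255−51) = 51 + 118.32 = 169.32 → 169
  G: 194 + 35.38 = 229.38 → 229
  B: 49 + 119.48 = 168.48 → 168
rgb(169, 229, 168) = #A9E5A8.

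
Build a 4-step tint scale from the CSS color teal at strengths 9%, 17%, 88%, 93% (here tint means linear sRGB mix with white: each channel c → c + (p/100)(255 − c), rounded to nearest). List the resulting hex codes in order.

#178B8B, #2B9696, #E0F0F0, #EDF6F6

CSS teal is rgb(0, 128, 128).
9%: (0 + 22.95 = 22.95→23, 128 + 11.43 = 139.43→139, 128 + 11.43 = 139.43→139) → #178B8B
17%: (0 + 43.35 = 43.35→43, 128 + 21.59 = 149.59→150, 128 + 21.59 = 149.59→150) → #2B9696
88%: (0 + 224.4 = 224.4→224, 128 + 111.76 = 239.76→240, 128 + 111.76 = 239.76→240) → #E0F0F0
93%: (0 + 237.15 = 237.15→237, 128 + 118.11 = 246.11→246, 128 + 118.11 = 246.11→246) → #EDF6F6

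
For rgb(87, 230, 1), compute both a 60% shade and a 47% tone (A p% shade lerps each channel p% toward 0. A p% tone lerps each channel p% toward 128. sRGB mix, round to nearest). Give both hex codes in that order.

#235c00, #6ab63d

60% shade:
  R: 87 + 0.6×(0−87) = 87 − 52.2 = 34.8 → 35
  G: 230 + 0.6×(0−230) = 230 − 138 = 92 → 92
  B: 1 − 0.6 = 0.4 → 0
  → #235c00
47% tone:
  R: 87 + 0.47×(128−87) = 87 + 19.27 = 106.27 → 106
  G: 230 + 0.47×(128−230) = 230 − 47.94 = 182.06 → 182
  B: 1 + 0.47×(128−1) = 1 + 59.69 = 60.69 → 61
  → #6ab63d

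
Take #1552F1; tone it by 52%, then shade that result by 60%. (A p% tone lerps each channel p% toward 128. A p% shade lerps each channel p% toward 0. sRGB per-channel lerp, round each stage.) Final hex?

#1F2A49

#1552F1 is rgb(21, 82, 241).
Per channel, c → c + 0.52(128 − c):
  R: 21 + 55.64 = 76.64 → 77
  G: 82 + 23.92 = 105.92 → 106
  B: 241 − 58.76 = 182.24 → 182
After the tone: rgb(77, 106, 182) = #4D6AB6.
Per channel, c → c + 0.6(0 − c):
  R: 77 + 0.6×(0−77) = 77 − 46.2 = 30.8 → 31
  G: 106 + 0.6×(0−106) = 106 − 63.6 = 42.4 → 42
  B: 182 − 109.2 = 72.8 → 73
rgb(31, 42, 73) = #1F2A49.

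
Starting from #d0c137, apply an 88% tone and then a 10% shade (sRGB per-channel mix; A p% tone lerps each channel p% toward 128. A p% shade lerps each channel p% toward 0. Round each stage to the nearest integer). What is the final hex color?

#7c7a6b

#d0c137 is rgb(208, 193, 55).
Per channel, c → c + 0.88(128 − c):
  R: 208 + 0.88×(128−208) = 208 − 70.4 = 137.6 → 138
  G: 193 + 0.88×(128−193) = 193 − 57.2 = 135.8 → 136
  B: 55 + 64.24 = 119.24 → 119
After the tone: rgb(138, 136, 119) = #8a8877.
Per channel, c → c + 0.1(0 − c):
  R: 138 + 0.1×(0−138) = 138 − 13.8 = 124.2 → 124
  G: 136 + 0.1×(0−136) = 136 − 13.6 = 122.4 → 122
  B: 119 − 11.9 = 107.1 → 107
rgb(124, 122, 107) = #7c7a6b.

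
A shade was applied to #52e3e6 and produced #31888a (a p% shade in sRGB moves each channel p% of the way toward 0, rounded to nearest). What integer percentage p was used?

#52e3e6 is rgb(82, 227, 230); #31888a is rgb(49, 136, 138).
On the B channel (widest range): 138 ≈ 230 + (p/100)(0 − 230), so p ≈ 100×(138 − 230)/(0 − 230) = -9200/-230 = 40.00.
p = 40 reproduces all three channels after rounding.

40%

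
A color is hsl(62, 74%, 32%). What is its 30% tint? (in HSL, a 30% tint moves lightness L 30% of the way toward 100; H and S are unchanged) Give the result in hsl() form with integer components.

hsl(62, 74%, 52%)

L moves 30% from 32 toward 100: 32 + 20.4 = 52.4 → 52.
H and S are unchanged.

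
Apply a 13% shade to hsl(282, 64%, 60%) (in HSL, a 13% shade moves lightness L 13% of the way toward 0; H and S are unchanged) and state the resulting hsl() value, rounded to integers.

hsl(282, 64%, 52%)

L moves 13% from 60 toward 0: 60 − 7.8 = 52.2 → 52.
H and S are unchanged.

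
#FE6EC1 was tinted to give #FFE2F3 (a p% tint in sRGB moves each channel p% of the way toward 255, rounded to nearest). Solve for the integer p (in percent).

#FE6EC1 is rgb(254, 110, 193); #FFE2F3 is rgb(255, 226, 243).
On the G channel (widest range): 226 ≈ 110 + (p/100)(255 − 110), so p ≈ 100×(226 − 110)/(255 − 110) = 11600/145 = 80.00.
p = 80 reproduces all three channels after rounding.

80%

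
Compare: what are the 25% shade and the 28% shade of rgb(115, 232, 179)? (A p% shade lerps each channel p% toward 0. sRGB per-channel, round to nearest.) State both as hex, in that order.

#56AE86, #53A781

25% shade:
  R: 115 + 0.25×(0−115) = 115 − 28.75 = 86.25 → 86
  G: 232 − 58 = 174 → 174
  B: 179 + 0.25×(0−179) = 179 − 44.75 = 134.25 → 134
  → #56AE86
28% shade:
  R: 115 − 32.2 = 82.8 → 83
  G: 232 + 0.28×(0−232) = 232 − 64.96 = 167.04 → 167
  B: 179 − 50.12 = 128.88 → 129
  → #53A781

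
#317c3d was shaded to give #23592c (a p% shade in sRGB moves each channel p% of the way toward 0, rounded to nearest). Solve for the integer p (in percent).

#317c3d is rgb(49, 124, 61); #23592c is rgb(35, 89, 44).
On the G channel (widest range): 89 ≈ 124 + (p/100)(0 − 124), so p ≈ 100×(89 − 124)/(0 − 124) = -3500/-124 = 28.23.
p = 28 reproduces all three channels after rounding.

28%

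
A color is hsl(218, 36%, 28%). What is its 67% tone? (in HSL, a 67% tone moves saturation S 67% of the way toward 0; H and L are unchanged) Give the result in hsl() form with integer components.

hsl(218, 12%, 28%)

S moves 67% from 36 toward 0: 36 − 24.12 = 11.88 → 12.
H and L are unchanged.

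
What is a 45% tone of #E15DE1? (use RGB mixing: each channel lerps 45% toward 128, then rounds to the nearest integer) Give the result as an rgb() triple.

rgb(181, 109, 181)

#E15DE1 is rgb(225, 93, 225).
A 45% tone moves each channel 45% toward 128:
  R: 225 + 0.45×(128−225) = 225 − 43.65 = 181.35 → 181
  G: 93 + 15.75 = 108.75 → 109
  B: 225 + 0.45×(128−225) = 225 − 43.65 = 181.35 → 181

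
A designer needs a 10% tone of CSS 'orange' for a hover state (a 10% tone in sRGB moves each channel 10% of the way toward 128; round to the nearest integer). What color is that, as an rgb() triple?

CSS orange is rgb(255, 165, 0).
Per channel, c → c + 0.1(128 − c):
  R: 255 + 0.1×(128−255) = 255 − 12.7 = 242.3 → 242
  G: 165 + 0.1×(128−165) = 165 − 3.7 = 161.3 → 161
  B: 0 + 0.1×(128−0) = 0 + 12.8 = 12.8 → 13

rgb(242, 161, 13)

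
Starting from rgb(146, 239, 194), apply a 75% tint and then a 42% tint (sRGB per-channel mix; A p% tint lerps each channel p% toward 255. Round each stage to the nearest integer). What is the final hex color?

Lerp each channel 75% toward 255:
  R: 146 + 0.75×(255−146) = 146 + 81.75 = 227.75 → 228
  G: 239 + 12 = 251 → 251
  B: 194 + 45.75 = 239.75 → 240
After the tint: rgb(228, 251, 240) = #e4fbf0.
A 42% tint moves each channel 42% toward 255:
  R: 228 + 0.42×(255−228) = 228 + 11.34 = 239.34 → 239
  G: 251 + 0.42×(255−251) = 251 + 1.68 = 252.68 → 253
  B: 240 + 0.42×(255−240) = 240 + 6.3 = 246.3 → 246
rgb(239, 253, 246) = #effdf6.

#effdf6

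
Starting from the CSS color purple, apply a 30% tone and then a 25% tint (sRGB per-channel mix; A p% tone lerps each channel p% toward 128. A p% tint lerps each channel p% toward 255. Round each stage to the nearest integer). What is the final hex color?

CSS purple is rgb(128, 0, 128).
A 30% tone moves each channel 30% toward 128:
  R: 128 + 0 = 128 → 128
  G: 0 + 0.3×(128−0) = 0 + 38.4 = 38.4 → 38
  B: 128 + 0.3×(128−128) = 128 + 0 = 128 → 128
After the tone: rgb(128, 38, 128) = #802680.
Lerp each channel 25% toward 255:
  R: 128 + 31.75 = 159.75 → 160
  G: 38 + 0.25×(255−38) = 38 + 54.25 = 92.25 → 92
  B: 128 + 31.75 = 159.75 → 160
rgb(160, 92, 160) = #A05CA0.

#A05CA0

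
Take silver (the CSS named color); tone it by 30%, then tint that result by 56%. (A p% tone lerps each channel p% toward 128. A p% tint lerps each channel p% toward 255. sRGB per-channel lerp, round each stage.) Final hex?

#DBDBDB

CSS silver is rgb(192, 192, 192).
A 30% tone moves each channel 30% toward 128:
  R: 192 + 0.3×(128−192) = 192 − 19.2 = 172.8 → 173
  G: 192 − 19.2 = 172.8 → 173
  B: 192 + 0.3×(128−192) = 192 − 19.2 = 172.8 → 173
After the tone: rgb(173, 173, 173) = #ADADAD.
Per channel, c → c + 0.56(255 − c):
  R: 173 + 0.56×(255−173) = 173 + 45.92 = 218.92 → 219
  G: 173 + 0.56×(255−173) = 173 + 45.92 = 218.92 → 219
  B: 173 + 45.92 = 218.92 → 219
rgb(219, 219, 219) = #DBDBDB.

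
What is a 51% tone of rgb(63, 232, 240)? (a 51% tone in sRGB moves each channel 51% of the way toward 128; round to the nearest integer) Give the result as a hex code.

#60B3B7

Per channel, c → c + 0.51(128 − c):
  R: 63 + 33.15 = 96.15 → 96
  G: 232 + 0.51×(128−232) = 232 − 53.04 = 178.96 → 179
  B: 240 + 0.51×(128−240) = 240 − 57.12 = 182.88 → 183
rgb(96, 179, 183) = #60B3B7.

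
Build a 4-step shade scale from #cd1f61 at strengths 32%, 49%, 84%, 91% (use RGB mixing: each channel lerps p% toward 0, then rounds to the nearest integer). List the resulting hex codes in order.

#8b1542, #691031, #210510, #120309

#cd1f61 is rgb(205, 31, 97).
32%: (205 − 65.6 = 139.4→139, 31 − 9.92 = 21.08→21, 97 − 31.04 = 65.96→66) → #8b1542
49%: (205 − 100.45 = 104.55→105, 31 − 15.19 = 15.81→16, 97 − 47.53 = 49.47→49) → #691031
84%: (205 − 172.2 = 32.8→33, 31 − 26.04 = 4.96→5, 97 − 81.48 = 15.52→16) → #210510
91%: (205 − 186.55 = 18.45→18, 31 − 28.21 = 2.79→3, 97 − 88.27 = 8.73→9) → #120309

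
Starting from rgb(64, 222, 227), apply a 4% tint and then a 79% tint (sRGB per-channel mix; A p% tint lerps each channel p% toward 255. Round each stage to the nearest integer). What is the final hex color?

#D9F8F9

Per channel, c → c + 0.04(255 − c):
  R: 64 + 0.04×(255−64) = 64 + 7.64 = 71.64 → 72
  G: 222 + 0.04×(255−222) = 222 + 1.32 = 223.32 → 223
  B: 227 + 0.04×(255−227) = 227 + 1.12 = 228.12 → 228
After the tint: rgb(72, 223, 228) = #48DFE4.
Lerp each channel 79% toward 255:
  R: 72 + 0.79×(255−72) = 72 + 144.57 = 216.57 → 217
  G: 223 + 25.28 = 248.28 → 248
  B: 228 + 21.33 = 249.33 → 249
rgb(217, 248, 249) = #D9F8F9.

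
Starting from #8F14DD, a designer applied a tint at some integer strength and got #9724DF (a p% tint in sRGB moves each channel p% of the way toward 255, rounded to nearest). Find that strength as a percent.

#8F14DD is rgb(143, 20, 221); #9724DF is rgb(151, 36, 223).
On the G channel (widest range): 36 ≈ 20 + (p/100)(255 − 20), so p ≈ 100×(36 − 20)/(255 − 20) = 1600/235 = 6.81.
p = 7 reproduces all three channels after rounding.

7%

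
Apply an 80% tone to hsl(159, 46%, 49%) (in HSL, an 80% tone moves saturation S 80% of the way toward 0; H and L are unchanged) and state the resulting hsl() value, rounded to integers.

hsl(159, 9%, 49%)

S moves 80% from 46 toward 0: 46 − 36.8 = 9.2 → 9.
H and L are unchanged.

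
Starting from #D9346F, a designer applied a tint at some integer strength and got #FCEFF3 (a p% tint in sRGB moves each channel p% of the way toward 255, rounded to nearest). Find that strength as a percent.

92%

#D9346F is rgb(217, 52, 111); #FCEFF3 is rgb(252, 239, 243).
On the G channel (widest range): 239 ≈ 52 + (p/100)(255 − 52), so p ≈ 100×(239 − 52)/(255 − 52) = 18700/203 = 92.12.
p = 92 reproduces all three channels after rounding.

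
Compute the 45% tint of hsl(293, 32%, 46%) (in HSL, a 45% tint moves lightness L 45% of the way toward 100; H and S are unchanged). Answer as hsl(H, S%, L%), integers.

hsl(293, 32%, 70%)

L moves 45% from 46 toward 100: 46 + 24.3 = 70.3 → 70.
H and S are unchanged.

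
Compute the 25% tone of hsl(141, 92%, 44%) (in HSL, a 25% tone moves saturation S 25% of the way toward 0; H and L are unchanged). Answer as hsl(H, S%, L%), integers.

hsl(141, 69%, 44%)

S moves 25% from 92 toward 0: 92 − 23 = 69 → 69.
H and L are unchanged.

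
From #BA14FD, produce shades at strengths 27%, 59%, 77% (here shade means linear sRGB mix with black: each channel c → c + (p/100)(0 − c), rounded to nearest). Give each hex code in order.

#880FB9, #4C0868, #2B053A

#BA14FD is rgb(186, 20, 253).
27%: (186 − 50.22 = 135.78→136, 20 − 5.4 = 14.6→15, 253 − 68.31 = 184.69→185) → #880FB9
59%: (186 − 109.74 = 76.26→76, 20 − 11.8 = 8.2→8, 253 − 149.27 = 103.73→104) → #4C0868
77%: (186 − 143.22 = 42.78→43, 20 − 15.4 = 4.6→5, 253 − 194.81 = 58.19→58) → #2B053A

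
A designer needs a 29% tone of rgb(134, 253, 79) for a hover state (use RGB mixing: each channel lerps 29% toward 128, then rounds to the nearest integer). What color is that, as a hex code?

#84d95d

A 29% tone moves each channel 29% toward 128:
  R: 134 − 1.74 = 132.26 → 132
  G: 253 + 0.29×(128−253) = 253 − 36.25 = 216.75 → 217
  B: 79 + 0.29×(128−79) = 79 + 14.21 = 93.21 → 93
rgb(132, 217, 93) = #84d95d.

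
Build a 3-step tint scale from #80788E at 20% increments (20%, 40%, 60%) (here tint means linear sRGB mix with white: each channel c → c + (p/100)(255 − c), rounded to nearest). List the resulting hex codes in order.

#9993A5, #B3AEBB, #CCC9D2

#80788E is rgb(128, 120, 142).
20%: (128 + 25.4 = 153.4→153, 120 + 27 = 147→147, 142 + 22.6 = 164.6→165) → #9993A5
40%: (128 + 50.8 = 178.8→179, 120 + 54 = 174→174, 142 + 45.2 = 187.2→187) → #B3AEBB
60%: (128 + 76.2 = 204.2→204, 120 + 81 = 201→201, 142 + 67.8 = 209.8→210) → #CCC9D2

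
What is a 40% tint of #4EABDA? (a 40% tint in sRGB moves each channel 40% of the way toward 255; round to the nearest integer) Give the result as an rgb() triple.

rgb(149, 205, 233)

#4EABDA is rgb(78, 171, 218).
A 40% tint moves each channel 40% toward 255:
  R: 78 + 0.4×(255−78) = 78 + 70.8 = 148.8 → 149
  G: 171 + 0.4×(255−171) = 171 + 33.6 = 204.6 → 205
  B: 218 + 14.8 = 232.8 → 233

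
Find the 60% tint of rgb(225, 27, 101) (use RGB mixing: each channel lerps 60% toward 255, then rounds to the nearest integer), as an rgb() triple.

Lerp each channel 60% toward 255:
  R: 225 + 18 = 243 → 243
  G: 27 + 136.8 = 163.8 → 164
  B: 101 + 0.6×(255−101) = 101 + 92.4 = 193.4 → 193

rgb(243, 164, 193)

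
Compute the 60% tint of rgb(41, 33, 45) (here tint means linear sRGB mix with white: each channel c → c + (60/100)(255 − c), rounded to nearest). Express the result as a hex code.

#A9A6AB

Lerp each channel 60% toward 255:
  R: 41 + 0.6×(255−41) = 41 + 128.4 = 169.4 → 169
  G: 33 + 133.2 = 166.2 → 166
  B: 45 + 0.6×(255−45) = 45 + 126 = 171 → 171
rgb(169, 166, 171) = #A9A6AB.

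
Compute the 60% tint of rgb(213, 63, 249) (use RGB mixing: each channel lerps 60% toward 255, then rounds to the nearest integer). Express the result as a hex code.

A 60% tint moves each channel 60% toward 255:
  R: 213 + 25.2 = 238.2 → 238
  G: 63 + 0.6×(255−63) = 63 + 115.2 = 178.2 → 178
  B: 249 + 0.6×(255−249) = 249 + 3.6 = 252.6 → 253
rgb(238, 178, 253) = #EEB2FD.

#EEB2FD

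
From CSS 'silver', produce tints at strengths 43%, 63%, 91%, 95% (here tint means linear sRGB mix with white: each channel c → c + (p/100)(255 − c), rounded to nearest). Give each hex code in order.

#dbdbdb, #e8e8e8, #f9f9f9, #fcfcfc

CSS silver is rgb(192, 192, 192).
43%: (192 + 27.09 = 219.09→219, 192 + 27.09 = 219.09→219, 192 + 27.09 = 219.09→219) → #dbdbdb
63%: (192 + 39.69 = 231.69→232, 192 + 39.69 = 231.69→232, 192 + 39.69 = 231.69→232) → #e8e8e8
91%: (192 + 57.33 = 249.33→249, 192 + 57.33 = 249.33→249, 192 + 57.33 = 249.33→249) → #f9f9f9
95%: (192 + 59.85 = 251.85→252, 192 + 59.85 = 251.85→252, 192 + 59.85 = 251.85→252) → #fcfcfc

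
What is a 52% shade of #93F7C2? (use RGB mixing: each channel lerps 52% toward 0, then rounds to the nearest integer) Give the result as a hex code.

#93F7C2 is rgb(147, 247, 194).
Lerp each channel 52% toward 0:
  R: 147 + 0.52×(0−147) = 147 − 76.44 = 70.56 → 71
  G: 247 + 0.52×(0−247) = 247 − 128.44 = 118.56 → 119
  B: 194 + 0.52×(0−194) = 194 − 100.88 = 93.12 → 93
rgb(71, 119, 93) = #47775D.

#47775D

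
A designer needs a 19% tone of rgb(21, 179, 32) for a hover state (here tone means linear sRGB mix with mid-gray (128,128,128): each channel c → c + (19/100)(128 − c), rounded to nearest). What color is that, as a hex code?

#29A932

Lerp each channel 19% toward 128:
  R: 21 + 0.19×(128−21) = 21 + 20.33 = 41.33 → 41
  G: 179 − 9.69 = 169.31 → 169
  B: 32 + 0.19×(128−32) = 32 + 18.24 = 50.24 → 50
rgb(41, 169, 50) = #29A932.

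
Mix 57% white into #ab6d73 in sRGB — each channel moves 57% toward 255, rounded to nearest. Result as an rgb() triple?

#ab6d73 is rgb(171, 109, 115).
Per channel, c → c + 0.57(255 − c):
  R: 171 + 47.88 = 218.88 → 219
  G: 109 + 83.22 = 192.22 → 192
  B: 115 + 0.57×(255−115) = 115 + 79.8 = 194.8 → 195

rgb(219, 192, 195)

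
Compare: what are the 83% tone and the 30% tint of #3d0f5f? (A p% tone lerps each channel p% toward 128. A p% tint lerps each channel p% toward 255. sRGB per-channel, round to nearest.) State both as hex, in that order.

#756d7a, #77578f

#3d0f5f is rgb(61, 15, 95).
83% tone:
  R: 61 + 0.83×(128−61) = 61 + 55.61 = 116.61 → 117
  G: 15 + 93.79 = 108.79 → 109
  B: 95 + 27.39 = 122.39 → 122
  → #756d7a
30% tint:
  R: 61 + 0.3×(255−61) = 61 + 58.2 = 119.2 → 119
  G: 15 + 0.3×(255−15) = 15 + 72 = 87 → 87
  B: 95 + 48 = 143 → 143
  → #77578f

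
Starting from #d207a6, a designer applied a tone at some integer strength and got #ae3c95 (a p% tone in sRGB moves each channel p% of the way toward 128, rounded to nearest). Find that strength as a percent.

44%

#d207a6 is rgb(210, 7, 166); #ae3c95 is rgb(174, 60, 149).
On the G channel (widest range): 60 ≈ 7 + (p/100)(128 − 7), so p ≈ 100×(60 − 7)/(128 − 7) = 5300/121 = 43.80.
p = 44 reproduces all three channels after rounding.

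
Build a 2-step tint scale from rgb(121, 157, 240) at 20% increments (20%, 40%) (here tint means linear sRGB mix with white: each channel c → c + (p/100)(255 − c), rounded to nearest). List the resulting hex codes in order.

20%: (121 + 26.8 = 147.8→148, 157 + 19.6 = 176.6→177, 240 + 3 = 243→243) → #94B1F3
40%: (121 + 53.6 = 174.6→175, 157 + 39.2 = 196.2→196, 240 + 6 = 246→246) → #AFC4F6

#94B1F3, #AFC4F6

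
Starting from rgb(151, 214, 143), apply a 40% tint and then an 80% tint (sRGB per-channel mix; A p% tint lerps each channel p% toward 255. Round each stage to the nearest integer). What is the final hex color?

#F3FAF2

Per channel, c → c + 0.4(255 − c):
  R: 151 + 0.4×(255−151) = 151 + 41.6 = 192.6 → 193
  G: 214 + 16.4 = 230.4 → 230
  B: 143 + 44.8 = 187.8 → 188
After the tint: rgb(193, 230, 188) = #C1E6BC.
Lerp each channel 80% toward 255:
  R: 193 + 0.8×(255−193) = 193 + 49.6 = 242.6 → 243
  G: 230 + 20 = 250 → 250
  B: 188 + 53.6 = 241.6 → 242
rgb(243, 250, 242) = #F3FAF2.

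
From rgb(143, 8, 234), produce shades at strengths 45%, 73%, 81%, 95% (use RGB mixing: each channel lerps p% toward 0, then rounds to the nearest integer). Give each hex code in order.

#4F0481, #27023F, #1B022C, #07000C

45%: (143 − 64.35 = 78.65→79, 8 − 3.6 = 4.4→4, 234 − 105.3 = 128.7→129) → #4F0481
73%: (143 − 104.39 = 38.61→39, 8 − 5.84 = 2.16→2, 234 − 170.82 = 63.18→63) → #27023F
81%: (143 − 115.83 = 27.17→27, 8 − 6.48 = 1.52→2, 234 − 189.54 = 44.46→44) → #1B022C
95%: (143 − 135.85 = 7.15→7, 8 − 7.6 = 0.4→0, 234 − 222.3 = 11.7→12) → #07000C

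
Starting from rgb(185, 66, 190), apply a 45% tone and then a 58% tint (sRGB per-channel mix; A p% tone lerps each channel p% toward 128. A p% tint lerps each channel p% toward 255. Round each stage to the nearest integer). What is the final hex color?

Lerp each channel 45% toward 128:
  R: 185 + 0.45×(128−185) = 185 − 25.65 = 159.35 → 159
  G: 66 + 27.9 = 93.9 → 94
  B: 190 + 0.45×(128−190) = 190 − 27.9 = 162.1 → 162
After the tone: rgb(159, 94, 162) = #9f5ea2.
A 58% tint moves each channel 58% toward 255:
  R: 159 + 0.58×(255−159) = 159 + 55.68 = 214.68 → 215
  G: 94 + 0.58×(255−94) = 94 + 93.38 = 187.38 → 187
  B: 162 + 53.94 = 215.94 → 216
rgb(215, 187, 216) = #d7bbd8.

#d7bbd8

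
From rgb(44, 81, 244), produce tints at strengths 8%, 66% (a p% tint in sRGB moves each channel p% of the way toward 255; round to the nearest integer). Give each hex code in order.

#3D5FF5, #B7C4FB

8%: (44 + 16.88 = 60.88→61, 81 + 13.92 = 94.92→95, 244 + 0.88 = 244.88→245) → #3D5FF5
66%: (44 + 139.26 = 183.26→183, 81 + 114.84 = 195.84→196, 244 + 7.26 = 251.26→251) → #B7C4FB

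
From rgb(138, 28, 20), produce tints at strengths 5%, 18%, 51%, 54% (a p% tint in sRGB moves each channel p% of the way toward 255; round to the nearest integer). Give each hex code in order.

5%: (138 + 5.85 = 143.85→144, 28 + 11.35 = 39.35→39, 20 + 11.75 = 31.75→32) → #902720
18%: (138 + 21.06 = 159.06→159, 28 + 40.86 = 68.86→69, 20 + 42.3 = 62.3→62) → #9f453e
51%: (138 + 59.67 = 197.67→198, 28 + 115.77 = 143.77→144, 20 + 119.85 = 139.85→140) → #c6908c
54%: (138 + 63.18 = 201.18→201, 28 + 122.58 = 150.58→151, 20 + 126.9 = 146.9→147) → #c99793

#902720, #9f453e, #c6908c, #c99793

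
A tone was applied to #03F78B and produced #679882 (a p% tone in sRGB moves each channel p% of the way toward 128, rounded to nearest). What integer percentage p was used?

#03F78B is rgb(3, 247, 139); #679882 is rgb(103, 152, 130).
On the R channel (widest range): 103 ≈ 3 + (p/100)(128 − 3), so p ≈ 100×(103 − 3)/(128 − 3) = 10000/125 = 80.00.
p = 80 reproduces all three channels after rounding.

80%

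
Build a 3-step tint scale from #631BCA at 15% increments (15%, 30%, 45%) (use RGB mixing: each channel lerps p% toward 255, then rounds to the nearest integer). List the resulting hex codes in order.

#631BCA is rgb(99, 27, 202).
15%: (99 + 23.4 = 122.4→122, 27 + 34.2 = 61.2→61, 202 + 7.95 = 209.95→210) → #7A3DD2
30%: (99 + 46.8 = 145.8→146, 27 + 68.4 = 95.4→95, 202 + 15.9 = 217.9→218) → #925FDA
45%: (99 + 70.2 = 169.2→169, 27 + 102.6 = 129.6→130, 202 + 23.85 = 225.85→226) → #A982E2

#7A3DD2, #925FDA, #A982E2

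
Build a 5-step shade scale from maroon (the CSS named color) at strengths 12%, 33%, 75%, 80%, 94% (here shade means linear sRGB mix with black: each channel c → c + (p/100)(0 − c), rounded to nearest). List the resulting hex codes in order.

#710000, #560000, #200000, #1A0000, #080000

CSS maroon is rgb(128, 0, 0).
12%: (128 − 15.36 = 112.64→113, 0→0, 0→0) → #710000
33%: (128 − 42.24 = 85.76→86, 0→0, 0→0) → #560000
75%: (128 − 96 = 32→32, 0→0, 0→0) → #200000
80%: (128 − 102.4 = 25.6→26, 0→0, 0→0) → #1A0000
94%: (128 − 120.32 = 7.68→8, 0→0, 0→0) → #080000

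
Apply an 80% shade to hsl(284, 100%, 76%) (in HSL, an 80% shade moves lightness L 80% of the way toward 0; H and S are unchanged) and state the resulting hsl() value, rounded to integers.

L moves 80% from 76 toward 0: 76 − 60.8 = 15.2 → 15.
H and S are unchanged.

hsl(284, 100%, 15%)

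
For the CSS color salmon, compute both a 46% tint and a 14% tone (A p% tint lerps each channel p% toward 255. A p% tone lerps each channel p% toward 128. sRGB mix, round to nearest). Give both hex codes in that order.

CSS salmon is rgb(250, 128, 114).
46% tint:
  R: 250 + 0.46×(255−250) = 250 + 2.3 = 252.3 → 252
  G: 128 + 0.46×(255−128) = 128 + 58.42 = 186.42 → 186
  B: 114 + 0.46×(255−114) = 114 + 64.86 = 178.86 → 179
  → #fcbab3
14% tone:
  R: 250 + 0.14×(128−250) = 250 − 17.08 = 232.92 → 233
  G: 128 + 0 = 128 → 128
  B: 114 + 0.14×(128−114) = 114 + 1.96 = 115.96 → 116
  → #e98074

#fcbab3, #e98074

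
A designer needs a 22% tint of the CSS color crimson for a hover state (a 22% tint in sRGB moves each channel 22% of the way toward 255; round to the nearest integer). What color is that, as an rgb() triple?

CSS crimson is rgb(220, 20, 60).
Per channel, c → c + 0.22(255 − c):
  R: 220 + 7.7 = 227.7 → 228
  G: 20 + 51.7 = 71.7 → 72
  B: 60 + 42.9 = 102.9 → 103

rgb(228, 72, 103)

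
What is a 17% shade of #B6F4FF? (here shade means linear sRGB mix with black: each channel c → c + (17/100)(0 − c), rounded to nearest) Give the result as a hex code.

#B6F4FF is rgb(182, 244, 255).
A 17% shade moves each channel 17% toward 0:
  R: 182 − 30.94 = 151.06 → 151
  G: 244 + 0.17×(0−244) = 244 − 41.48 = 202.52 → 203
  B: 255 + 0.17×(0−255) = 255 − 43.35 = 211.65 → 212
rgb(151, 203, 212) = #97CBD4.

#97CBD4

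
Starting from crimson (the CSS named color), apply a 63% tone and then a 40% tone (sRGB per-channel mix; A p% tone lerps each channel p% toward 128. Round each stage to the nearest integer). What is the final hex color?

CSS crimson is rgb(220, 20, 60).
A 63% tone moves each channel 63% toward 128:
  R: 220 + 0.63×(128−220) = 220 − 57.96 = 162.04 → 162
  G: 20 + 0.63×(128−20) = 20 + 68.04 = 88.04 → 88
  B: 60 + 0.63×(128−60) = 60 + 42.84 = 102.84 → 103
After the tone: rgb(162, 88, 103) = #a25867.
Lerp each channel 40% toward 128:
  R: 162 + 0.4×(128−162) = 162 − 13.6 = 148.4 → 148
  G: 88 + 16 = 104 → 104
  B: 103 + 10 = 113 → 113
rgb(148, 104, 113) = #946871.

#946871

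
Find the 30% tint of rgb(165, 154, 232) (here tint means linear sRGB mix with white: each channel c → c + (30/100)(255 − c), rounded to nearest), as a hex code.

Per channel, c → c + 0.3(255 − c):
  R: 165 + 27 = 192 → 192
  G: 154 + 0.3×(255−154) = 154 + 30.3 = 184.3 → 184
  B: 232 + 0.3×(255−232) = 232 + 6.9 = 238.9 → 239
rgb(192, 184, 239) = #C0B8EF.

#C0B8EF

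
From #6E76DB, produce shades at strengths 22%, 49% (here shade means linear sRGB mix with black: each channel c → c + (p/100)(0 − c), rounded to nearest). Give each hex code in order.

#6E76DB is rgb(110, 118, 219).
22%: (110 − 24.2 = 85.8→86, 118 − 25.96 = 92.04→92, 219 − 48.18 = 170.82→171) → #565CAB
49%: (110 − 53.9 = 56.1→56, 118 − 57.82 = 60.18→60, 219 − 107.31 = 111.69→112) → #383C70

#565CAB, #383C70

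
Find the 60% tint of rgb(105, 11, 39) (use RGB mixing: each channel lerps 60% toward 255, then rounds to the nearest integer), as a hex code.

A 60% tint moves each channel 60% toward 255:
  R: 105 + 90 = 195 → 195
  G: 11 + 0.6×(255−11) = 11 + 146.4 = 157.4 → 157
  B: 39 + 0.6×(255−39) = 39 + 129.6 = 168.6 → 169
rgb(195, 157, 169) = #C39DA9.

#C39DA9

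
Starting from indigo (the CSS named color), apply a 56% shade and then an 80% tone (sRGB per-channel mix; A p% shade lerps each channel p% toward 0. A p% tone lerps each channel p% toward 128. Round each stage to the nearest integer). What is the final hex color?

#6D6672

CSS indigo is rgb(75, 0, 130).
A 56% shade moves each channel 56% toward 0:
  R: 75 + 0.56×(0−75) = 75 − 42 = 33 → 33
  G: 0 + 0 = 0 → 0
  B: 130 + 0.56×(0−130) = 130 − 72.8 = 57.2 → 57
After the shade: rgb(33, 0, 57) = #210039.
An 80% tone moves each channel 80% toward 128:
  R: 33 + 0.8×(128−33) = 33 + 76 = 109 → 109
  G: 0 + 102.4 = 102.4 → 102
  B: 57 + 0.8×(128−57) = 57 + 56.8 = 113.8 → 114
rgb(109, 102, 114) = #6D6672.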